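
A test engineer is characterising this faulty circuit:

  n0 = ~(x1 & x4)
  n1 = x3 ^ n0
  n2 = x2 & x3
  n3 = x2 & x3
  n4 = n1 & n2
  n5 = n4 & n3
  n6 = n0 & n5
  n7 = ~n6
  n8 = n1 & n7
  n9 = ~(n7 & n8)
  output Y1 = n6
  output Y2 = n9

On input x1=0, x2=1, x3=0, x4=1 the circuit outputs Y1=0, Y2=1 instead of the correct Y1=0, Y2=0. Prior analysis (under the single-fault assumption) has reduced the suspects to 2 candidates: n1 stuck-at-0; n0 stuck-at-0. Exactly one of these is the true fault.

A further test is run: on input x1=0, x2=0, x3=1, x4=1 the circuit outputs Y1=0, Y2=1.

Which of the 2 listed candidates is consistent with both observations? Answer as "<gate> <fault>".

n1 stuck-at-0

Evaluate each candidate on input x1=0, x2=0, x3=1, x4=1:
  n1 stuck-at-0: n0=1, n1=0 [stuck-at-0], n2=0, n3=0, n4=0, n5=0, n6=0, n7=1, n8=0, n9=1 → Y1=0, Y2=1 — matches
  n0 stuck-at-0: n0=0 [stuck-at-0], n1=1, n2=0, n3=0, n4=0, n5=0, n6=0, n7=1, n8=1, n9=0 → Y1=0, Y2=0 — eliminated
Only n1 stuck-at-0 reproduces the observed Y1=0, Y2=1.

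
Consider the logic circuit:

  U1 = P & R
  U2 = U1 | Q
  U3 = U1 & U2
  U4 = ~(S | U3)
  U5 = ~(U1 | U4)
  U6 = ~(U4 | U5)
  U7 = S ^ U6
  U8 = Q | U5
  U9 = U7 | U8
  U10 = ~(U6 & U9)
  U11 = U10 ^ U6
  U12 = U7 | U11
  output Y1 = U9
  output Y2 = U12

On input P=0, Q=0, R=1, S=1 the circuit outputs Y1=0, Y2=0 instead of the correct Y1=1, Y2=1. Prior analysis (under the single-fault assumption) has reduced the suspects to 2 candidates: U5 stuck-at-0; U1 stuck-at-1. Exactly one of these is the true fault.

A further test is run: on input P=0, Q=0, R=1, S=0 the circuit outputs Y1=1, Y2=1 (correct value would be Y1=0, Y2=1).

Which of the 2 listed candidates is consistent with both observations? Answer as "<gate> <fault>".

Evaluate each candidate on input P=0, Q=0, R=1, S=0:
  U5 stuck-at-0: U1=0, U2=0, U3=0, U4=1, U5=0 [stuck-at-0], U6=0, U7=0, U8=0, U9=0, U10=1, U11=1, U12=1 → Y1=0, Y2=1 — eliminated
  U1 stuck-at-1: U1=1 [stuck-at-1], U2=1, U3=1, U4=0, U5=0, U6=1, U7=1, U8=0, U9=1, U10=0, U11=1, U12=1 → Y1=1, Y2=1 — matches
Only U1 stuck-at-1 reproduces the observed Y1=1, Y2=1.

U1 stuck-at-1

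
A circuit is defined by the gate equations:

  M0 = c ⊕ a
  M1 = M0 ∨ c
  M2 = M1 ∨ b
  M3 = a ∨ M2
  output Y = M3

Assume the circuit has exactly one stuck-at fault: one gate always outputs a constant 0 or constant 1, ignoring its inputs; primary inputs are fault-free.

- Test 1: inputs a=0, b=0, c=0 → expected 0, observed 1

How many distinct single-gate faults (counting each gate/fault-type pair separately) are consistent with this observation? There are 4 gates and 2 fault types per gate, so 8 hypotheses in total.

4

Fault-free: M0=0, M1=0, M2=0, M3=0 → 0. Observed 1.
  M0 stuck-at-0: output 0 ✗
  M0 stuck-at-1: output 1 ✓
  M1 stuck-at-0: output 0 ✗
  M1 stuck-at-1: output 1 ✓
  M2 stuck-at-0: output 0 ✗
  M2 stuck-at-1: output 1 ✓
  M3 stuck-at-0: output 0 ✗
  M3 stuck-at-1: output 1 ✓
Consistent faults: {M0 stuck-at-1, M1 stuck-at-1, M2 stuck-at-1, M3 stuck-at-1} — 4 in all.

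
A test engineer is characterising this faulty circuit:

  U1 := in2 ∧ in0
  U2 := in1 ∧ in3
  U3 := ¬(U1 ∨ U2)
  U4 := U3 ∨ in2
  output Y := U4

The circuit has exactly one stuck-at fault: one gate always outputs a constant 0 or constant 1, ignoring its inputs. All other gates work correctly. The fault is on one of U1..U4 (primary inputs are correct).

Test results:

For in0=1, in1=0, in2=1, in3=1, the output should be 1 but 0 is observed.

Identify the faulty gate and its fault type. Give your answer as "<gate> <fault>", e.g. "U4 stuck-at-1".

Fault-free values for test 1 (in0=1, in1=0, in2=1, in3=1): U1=1, U2=0, U3=0, U4=1, giving Y=1. Observed 0.
Test 1: faults giving observed 0 are {U4 stuck-at-0}.
Only U4 stuck-at-0 is consistent with every test.

U4 stuck-at-0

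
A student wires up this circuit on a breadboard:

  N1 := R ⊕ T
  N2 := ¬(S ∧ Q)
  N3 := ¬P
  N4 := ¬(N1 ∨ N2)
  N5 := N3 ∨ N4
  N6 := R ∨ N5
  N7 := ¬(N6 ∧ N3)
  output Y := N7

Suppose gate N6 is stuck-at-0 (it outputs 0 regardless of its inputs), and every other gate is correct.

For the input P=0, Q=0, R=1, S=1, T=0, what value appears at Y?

Propagate with N6 forced: N1=1, N2=1, N3=1, N4=0, N5=1, N6=0 [stuck-at-0], N7=1.
So Y = 1. (Without the fault it would be 0.)

1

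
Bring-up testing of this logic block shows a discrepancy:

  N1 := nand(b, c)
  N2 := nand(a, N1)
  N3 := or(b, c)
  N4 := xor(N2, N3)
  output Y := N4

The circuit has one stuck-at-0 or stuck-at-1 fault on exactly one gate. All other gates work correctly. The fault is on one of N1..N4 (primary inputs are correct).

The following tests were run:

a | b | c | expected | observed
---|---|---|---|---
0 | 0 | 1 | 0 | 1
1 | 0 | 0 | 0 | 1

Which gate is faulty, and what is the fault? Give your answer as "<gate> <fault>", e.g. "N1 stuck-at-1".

N4 stuck-at-1

Fault-free values for test 1 (a=0, b=0, c=1): N1=1, N2=1, N3=1, N4=0, giving Y=0. Observed 1.
Test 1: faults giving observed 1 are {N2 stuck-at-0, N3 stuck-at-0, N4 stuck-at-1}.
Test 2 (a=1, b=0, c=0): fault-free N1=1, N2=0, N3=0, N4=0 → 0; observed 1. Eliminates N2 stuck-at-0, N3 stuck-at-0.
Only N4 stuck-at-1 is consistent with every test.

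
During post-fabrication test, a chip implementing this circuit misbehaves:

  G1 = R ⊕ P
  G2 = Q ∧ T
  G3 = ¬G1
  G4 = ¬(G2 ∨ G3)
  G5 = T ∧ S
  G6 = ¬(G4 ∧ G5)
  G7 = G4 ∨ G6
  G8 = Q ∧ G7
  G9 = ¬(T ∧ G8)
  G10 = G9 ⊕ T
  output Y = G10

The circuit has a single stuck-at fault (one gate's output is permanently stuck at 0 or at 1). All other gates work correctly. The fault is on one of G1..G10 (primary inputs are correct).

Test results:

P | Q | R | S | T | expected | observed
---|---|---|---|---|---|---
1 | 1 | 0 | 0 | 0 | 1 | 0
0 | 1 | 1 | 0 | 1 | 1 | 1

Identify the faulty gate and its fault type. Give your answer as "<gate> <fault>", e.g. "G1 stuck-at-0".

G9 stuck-at-0

Fault-free values for test 1 (P=1, Q=1, R=0, S=0, T=0): G1=1, G2=0, G3=0, G4=1, G5=0, G6=1, G7=1, G8=1, G9=1, G10=1, giving Y=1. Observed 0.
Test 1: faults giving observed 0 are {G9 stuck-at-0, G10 stuck-at-0}.
Test 2 (P=0, Q=1, R=1, S=0, T=1): fault-free G1=1, G2=1, G3=0, G4=0, G5=0, G6=1, G7=1, G8=1, G9=0, G10=1 → 1; observed 1. Eliminates G10 stuck-at-0.
Only G9 stuck-at-0 is consistent with every test.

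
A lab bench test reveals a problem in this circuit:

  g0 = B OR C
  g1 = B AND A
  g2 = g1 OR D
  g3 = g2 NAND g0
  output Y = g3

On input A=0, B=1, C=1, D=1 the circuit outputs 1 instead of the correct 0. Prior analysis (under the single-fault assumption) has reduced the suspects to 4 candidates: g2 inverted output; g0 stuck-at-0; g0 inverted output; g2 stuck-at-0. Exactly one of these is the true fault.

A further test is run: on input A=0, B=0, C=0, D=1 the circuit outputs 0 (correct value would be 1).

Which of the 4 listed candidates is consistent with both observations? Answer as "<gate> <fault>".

g0 inverted output

Evaluate each candidate on input A=0, B=0, C=0, D=1:
  g2 inverted output: g0=0, g1=0, g2=0 [inverted output], g3=1 → 1 — eliminated
  g0 stuck-at-0: g0=0 [stuck-at-0], g1=0, g2=1, g3=1 → 1 — eliminated
  g0 inverted output: g0=1 [inverted output], g1=0, g2=1, g3=0 → 0 — matches
  g2 stuck-at-0: g0=0, g1=0, g2=0 [stuck-at-0], g3=1 → 1 — eliminated
Only g0 inverted output reproduces the observed 0.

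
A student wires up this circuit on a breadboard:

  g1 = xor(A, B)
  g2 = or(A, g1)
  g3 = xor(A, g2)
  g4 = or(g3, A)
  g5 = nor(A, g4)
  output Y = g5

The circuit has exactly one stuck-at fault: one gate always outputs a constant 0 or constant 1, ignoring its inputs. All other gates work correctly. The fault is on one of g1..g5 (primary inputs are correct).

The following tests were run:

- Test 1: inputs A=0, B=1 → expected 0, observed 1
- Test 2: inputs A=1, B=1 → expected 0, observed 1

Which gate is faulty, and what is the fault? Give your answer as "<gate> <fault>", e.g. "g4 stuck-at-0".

Fault-free values for test 1 (A=0, B=1): g1=1, g2=1, g3=1, g4=1, g5=0, giving Y=0. Observed 1.
Test 1: faults giving observed 1 are {g1 stuck-at-0, g2 stuck-at-0, g3 stuck-at-0, g4 stuck-at-0, g5 stuck-at-1}.
Test 2 (A=1, B=1): fault-free g1=0, g2=1, g3=0, g4=1, g5=0 → 0; observed 1. Eliminates g1 stuck-at-0, g2 stuck-at-0, g3 stuck-at-0, g4 stuck-at-0.
Only g5 stuck-at-1 is consistent with every test.

g5 stuck-at-1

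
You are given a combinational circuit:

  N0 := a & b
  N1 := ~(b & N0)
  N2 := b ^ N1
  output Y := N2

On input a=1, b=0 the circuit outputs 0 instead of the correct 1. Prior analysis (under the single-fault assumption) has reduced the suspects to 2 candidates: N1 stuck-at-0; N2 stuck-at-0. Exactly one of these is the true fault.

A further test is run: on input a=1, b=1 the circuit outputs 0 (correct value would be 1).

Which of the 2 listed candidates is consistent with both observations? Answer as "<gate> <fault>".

Evaluate each candidate on input a=1, b=1:
  N1 stuck-at-0: N0=1, N1=0 [stuck-at-0], N2=1 → 1 — eliminated
  N2 stuck-at-0: N0=1, N1=0, N2=0 [stuck-at-0] → 0 — matches
Only N2 stuck-at-0 reproduces the observed 0.

N2 stuck-at-0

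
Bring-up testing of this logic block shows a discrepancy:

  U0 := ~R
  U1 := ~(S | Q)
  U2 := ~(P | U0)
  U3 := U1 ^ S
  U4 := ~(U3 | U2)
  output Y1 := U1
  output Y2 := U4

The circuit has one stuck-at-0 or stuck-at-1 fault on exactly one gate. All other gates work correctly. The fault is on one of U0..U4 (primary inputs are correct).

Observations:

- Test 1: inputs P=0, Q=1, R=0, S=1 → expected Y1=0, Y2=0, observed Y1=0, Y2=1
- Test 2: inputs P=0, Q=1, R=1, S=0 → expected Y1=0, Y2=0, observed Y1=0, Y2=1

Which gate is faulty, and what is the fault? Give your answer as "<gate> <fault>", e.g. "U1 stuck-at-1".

U4 stuck-at-1

Fault-free values for test 1 (P=0, Q=1, R=0, S=1): U0=1, U1=0, U2=0, U3=1, U4=0, giving Y1=0, Y2=0. Observed Y1=0, Y2=1.
Test 1: faults giving observed Y1=0, Y2=1 are {U3 stuck-at-0, U4 stuck-at-1}.
Test 2 (P=0, Q=1, R=1, S=0): fault-free U0=0, U1=0, U2=1, U3=0, U4=0 → Y1=0, Y2=0; observed Y1=0, Y2=1. Eliminates U3 stuck-at-0.
Only U4 stuck-at-1 is consistent with every test.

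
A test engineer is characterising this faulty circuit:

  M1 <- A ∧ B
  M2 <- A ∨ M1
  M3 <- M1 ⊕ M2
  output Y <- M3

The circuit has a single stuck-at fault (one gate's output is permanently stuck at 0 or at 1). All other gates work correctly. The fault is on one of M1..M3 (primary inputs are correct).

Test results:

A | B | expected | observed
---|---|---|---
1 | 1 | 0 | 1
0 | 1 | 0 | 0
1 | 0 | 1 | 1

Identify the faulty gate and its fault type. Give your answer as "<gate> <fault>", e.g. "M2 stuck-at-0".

Fault-free values for test 1 (A=1, B=1): M1=1, M2=1, M3=0, giving Y=0. Observed 1.
Test 1: faults giving observed 1 are {M1 stuck-at-0, M2 stuck-at-0, M3 stuck-at-1}.
Test 2 (A=0, B=1): fault-free M1=0, M2=0, M3=0 → 0; observed 0. Eliminates M3 stuck-at-1.
Test 3 (A=1, B=0): fault-free M1=0, M2=1, M3=1 → 1; observed 1. Eliminates M2 stuck-at-0.
Only M1 stuck-at-0 is consistent with every test.

M1 stuck-at-0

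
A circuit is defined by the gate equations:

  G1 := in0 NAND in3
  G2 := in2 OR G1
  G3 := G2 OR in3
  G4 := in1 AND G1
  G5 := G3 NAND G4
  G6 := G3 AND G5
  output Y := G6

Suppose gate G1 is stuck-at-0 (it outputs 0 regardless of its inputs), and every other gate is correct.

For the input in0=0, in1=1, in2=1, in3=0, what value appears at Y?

Propagate with G1 forced: G1=0 [stuck-at-0], G2=1, G3=1, G4=0, G5=1, G6=1.
So Y = 1. (Without the fault it would be 0.)

1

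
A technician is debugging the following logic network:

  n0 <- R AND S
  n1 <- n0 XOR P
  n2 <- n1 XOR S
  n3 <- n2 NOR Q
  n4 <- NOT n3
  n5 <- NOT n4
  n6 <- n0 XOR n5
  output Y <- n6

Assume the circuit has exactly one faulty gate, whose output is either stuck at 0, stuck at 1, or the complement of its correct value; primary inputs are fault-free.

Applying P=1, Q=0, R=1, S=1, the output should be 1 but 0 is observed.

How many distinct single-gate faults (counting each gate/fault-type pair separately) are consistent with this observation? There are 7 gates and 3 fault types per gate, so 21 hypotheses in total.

Fault-free: n0=1, n1=0, n2=1, n3=0, n4=1, n5=0, n6=1 → 1. Observed 0.
  n0: none of the 3 fault types match ✗
  n1: stuck-at-1, inverted output ✓; others ✗
  n2: stuck-at-0, inverted output ✓; others ✗
  n3: stuck-at-1, inverted output ✓; others ✗
  n4: stuck-at-0, inverted output ✓; others ✗
  n5: stuck-at-1, inverted output ✓; others ✗
  n6: stuck-at-0, inverted output ✓; others ✗
Consistent faults: {n1 stuck-at-1, n1 inverted output, n2 stuck-at-0, n2 inverted output, n3 stuck-at-1, n3 inverted output, n4 stuck-at-0, n4 inverted output, n5 stuck-at-1, n5 inverted output, n6 stuck-at-0, n6 inverted output} — 12 in all.

12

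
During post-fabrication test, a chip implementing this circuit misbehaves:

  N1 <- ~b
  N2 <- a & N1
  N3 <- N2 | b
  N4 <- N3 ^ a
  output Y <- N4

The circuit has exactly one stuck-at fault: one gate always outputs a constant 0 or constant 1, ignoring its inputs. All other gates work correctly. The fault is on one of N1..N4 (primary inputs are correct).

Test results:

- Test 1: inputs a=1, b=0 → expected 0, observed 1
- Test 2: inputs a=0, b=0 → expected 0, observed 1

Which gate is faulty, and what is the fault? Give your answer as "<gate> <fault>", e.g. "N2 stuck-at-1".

Fault-free values for test 1 (a=1, b=0): N1=1, N2=1, N3=1, N4=0, giving Y=0. Observed 1.
Test 1: faults giving observed 1 are {N1 stuck-at-0, N2 stuck-at-0, N3 stuck-at-0, N4 stuck-at-1}.
Test 2 (a=0, b=0): fault-free N1=1, N2=0, N3=0, N4=0 → 0; observed 1. Eliminates N1 stuck-at-0, N2 stuck-at-0, N3 stuck-at-0.
Only N4 stuck-at-1 is consistent with every test.

N4 stuck-at-1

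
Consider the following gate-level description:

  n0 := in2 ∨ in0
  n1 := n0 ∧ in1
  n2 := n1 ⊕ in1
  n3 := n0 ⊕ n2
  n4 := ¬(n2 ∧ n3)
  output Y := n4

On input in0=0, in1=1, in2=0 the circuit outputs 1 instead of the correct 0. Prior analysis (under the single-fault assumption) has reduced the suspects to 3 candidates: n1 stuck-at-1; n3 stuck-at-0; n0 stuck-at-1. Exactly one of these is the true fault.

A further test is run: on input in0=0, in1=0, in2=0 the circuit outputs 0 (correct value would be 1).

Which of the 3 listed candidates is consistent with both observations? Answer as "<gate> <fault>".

n1 stuck-at-1

Evaluate each candidate on input in0=0, in1=0, in2=0:
  n1 stuck-at-1: n0=0, n1=1 [stuck-at-1], n2=1, n3=1, n4=0 → 0 — matches
  n3 stuck-at-0: n0=0, n1=0, n2=0, n3=0 [stuck-at-0], n4=1 → 1 — eliminated
  n0 stuck-at-1: n0=1 [stuck-at-1], n1=0, n2=0, n3=1, n4=1 → 1 — eliminated
Only n1 stuck-at-1 reproduces the observed 0.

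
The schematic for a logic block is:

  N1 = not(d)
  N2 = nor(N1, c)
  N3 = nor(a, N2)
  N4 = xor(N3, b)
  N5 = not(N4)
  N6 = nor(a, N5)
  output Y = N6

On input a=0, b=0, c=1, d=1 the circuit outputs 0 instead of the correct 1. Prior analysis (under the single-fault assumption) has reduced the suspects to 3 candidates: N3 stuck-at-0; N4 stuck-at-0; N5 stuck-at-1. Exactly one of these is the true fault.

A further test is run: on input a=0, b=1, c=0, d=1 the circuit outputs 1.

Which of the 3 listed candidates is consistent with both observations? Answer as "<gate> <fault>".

Evaluate each candidate on input a=0, b=1, c=0, d=1:
  N3 stuck-at-0: N1=0, N2=1, N3=0 [stuck-at-0], N4=1, N5=0, N6=1 → 1 — matches
  N4 stuck-at-0: N1=0, N2=1, N3=0, N4=0 [stuck-at-0], N5=1, N6=0 → 0 — eliminated
  N5 stuck-at-1: N1=0, N2=1, N3=0, N4=1, N5=1 [stuck-at-1], N6=0 → 0 — eliminated
Only N3 stuck-at-0 reproduces the observed 1.

N3 stuck-at-0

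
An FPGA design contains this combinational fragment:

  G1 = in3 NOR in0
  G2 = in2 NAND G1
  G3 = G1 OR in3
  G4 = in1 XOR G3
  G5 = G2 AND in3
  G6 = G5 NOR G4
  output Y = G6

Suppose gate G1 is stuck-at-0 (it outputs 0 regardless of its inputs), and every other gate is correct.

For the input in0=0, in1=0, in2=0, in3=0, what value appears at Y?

Propagate with G1 forced: G1=0 [stuck-at-0], G2=1, G3=0, G4=0, G5=0, G6=1.
So Y = 1. (Without the fault it would be 0.)

1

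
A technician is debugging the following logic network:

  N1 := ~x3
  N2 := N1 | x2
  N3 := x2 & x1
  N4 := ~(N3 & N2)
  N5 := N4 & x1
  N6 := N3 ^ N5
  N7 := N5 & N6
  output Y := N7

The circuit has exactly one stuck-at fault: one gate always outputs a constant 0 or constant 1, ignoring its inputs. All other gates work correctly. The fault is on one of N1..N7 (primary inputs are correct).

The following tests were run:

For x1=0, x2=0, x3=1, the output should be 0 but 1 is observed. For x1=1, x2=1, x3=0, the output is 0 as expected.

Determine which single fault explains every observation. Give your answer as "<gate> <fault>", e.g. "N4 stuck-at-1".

N5 stuck-at-1

Fault-free values for test 1 (x1=0, x2=0, x3=1): N1=0, N2=0, N3=0, N4=1, N5=0, N6=0, N7=0, giving Y=0. Observed 1.
Test 1: faults giving observed 1 are {N5 stuck-at-1, N7 stuck-at-1}.
Test 2 (x1=1, x2=1, x3=0): fault-free N1=1, N2=1, N3=1, N4=0, N5=0, N6=1, N7=0 → 0; observed 0. Eliminates N7 stuck-at-1.
Only N5 stuck-at-1 is consistent with every test.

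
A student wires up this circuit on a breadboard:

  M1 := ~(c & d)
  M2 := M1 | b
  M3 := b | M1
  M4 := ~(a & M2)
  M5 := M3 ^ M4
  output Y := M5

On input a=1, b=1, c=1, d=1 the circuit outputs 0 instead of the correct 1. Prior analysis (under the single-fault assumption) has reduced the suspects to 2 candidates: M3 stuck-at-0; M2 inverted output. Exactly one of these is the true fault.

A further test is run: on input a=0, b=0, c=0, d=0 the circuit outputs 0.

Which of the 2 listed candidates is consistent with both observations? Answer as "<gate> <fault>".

Evaluate each candidate on input a=0, b=0, c=0, d=0:
  M3 stuck-at-0: M1=1, M2=1, M3=0 [stuck-at-0], M4=1, M5=1 → 1 — eliminated
  M2 inverted output: M1=1, M2=0 [inverted output], M3=1, M4=1, M5=0 → 0 — matches
Only M2 inverted output reproduces the observed 0.

M2 inverted output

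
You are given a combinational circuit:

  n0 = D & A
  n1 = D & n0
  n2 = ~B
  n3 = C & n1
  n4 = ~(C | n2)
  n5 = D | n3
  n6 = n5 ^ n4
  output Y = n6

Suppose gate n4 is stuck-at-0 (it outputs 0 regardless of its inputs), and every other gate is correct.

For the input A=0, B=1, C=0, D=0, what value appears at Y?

Propagate with n4 forced: n0=0, n1=0, n2=0, n3=0, n4=0 [stuck-at-0], n5=0, n6=0.
So Y = 0. (Without the fault it would be 1.)

0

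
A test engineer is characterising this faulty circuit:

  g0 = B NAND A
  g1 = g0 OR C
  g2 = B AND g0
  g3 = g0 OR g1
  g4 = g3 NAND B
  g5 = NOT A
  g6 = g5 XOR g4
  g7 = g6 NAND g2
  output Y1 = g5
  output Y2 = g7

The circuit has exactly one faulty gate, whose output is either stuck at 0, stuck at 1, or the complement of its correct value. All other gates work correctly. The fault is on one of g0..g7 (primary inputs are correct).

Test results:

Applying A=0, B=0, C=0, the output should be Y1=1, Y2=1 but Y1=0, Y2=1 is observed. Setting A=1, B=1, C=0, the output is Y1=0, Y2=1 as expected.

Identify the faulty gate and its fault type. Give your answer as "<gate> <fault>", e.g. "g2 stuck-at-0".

Fault-free values for test 1 (A=0, B=0, C=0): g0=1, g1=1, g2=0, g3=1, g4=1, g5=1, g6=0, g7=1, giving Y1=1, Y2=1. Observed Y1=0, Y2=1.
Test 1: faults giving observed Y1=0, Y2=1 are {g5 stuck-at-0, g5 inverted output}.
Test 2 (A=1, B=1, C=0): fault-free g0=0, g1=0, g2=0, g3=0, g4=1, g5=0, g6=1, g7=1 → Y1=0, Y2=1; observed Y1=0, Y2=1. Eliminates g5 inverted output.
Only g5 stuck-at-0 is consistent with every test.

g5 stuck-at-0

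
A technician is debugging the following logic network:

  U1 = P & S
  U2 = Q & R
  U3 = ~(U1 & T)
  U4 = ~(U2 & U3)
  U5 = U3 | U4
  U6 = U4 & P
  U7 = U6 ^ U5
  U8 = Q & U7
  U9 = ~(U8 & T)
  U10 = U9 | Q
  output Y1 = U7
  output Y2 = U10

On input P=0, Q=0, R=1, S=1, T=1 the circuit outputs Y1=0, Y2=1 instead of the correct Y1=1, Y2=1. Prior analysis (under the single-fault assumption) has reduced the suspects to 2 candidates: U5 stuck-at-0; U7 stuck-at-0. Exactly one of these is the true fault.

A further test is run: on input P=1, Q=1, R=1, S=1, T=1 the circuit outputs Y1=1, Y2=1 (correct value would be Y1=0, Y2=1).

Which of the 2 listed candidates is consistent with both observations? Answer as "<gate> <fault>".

Evaluate each candidate on input P=1, Q=1, R=1, S=1, T=1:
  U5 stuck-at-0: U1=1, U2=1, U3=0, U4=1, U5=0 [stuck-at-0], U6=1, U7=1, U8=1, U9=0, U10=1 → Y1=1, Y2=1 — matches
  U7 stuck-at-0: U1=1, U2=1, U3=0, U4=1, U5=1, U6=1, U7=0 [stuck-at-0], U8=0, U9=1, U10=1 → Y1=0, Y2=1 — eliminated
Only U5 stuck-at-0 reproduces the observed Y1=1, Y2=1.

U5 stuck-at-0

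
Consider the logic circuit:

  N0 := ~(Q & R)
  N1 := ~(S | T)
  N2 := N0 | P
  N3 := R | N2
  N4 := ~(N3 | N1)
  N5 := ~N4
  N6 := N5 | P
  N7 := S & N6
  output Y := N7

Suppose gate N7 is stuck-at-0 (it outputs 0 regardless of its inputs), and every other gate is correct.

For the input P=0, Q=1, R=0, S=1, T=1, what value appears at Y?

0

Propagate with N7 forced: N0=1, N1=0, N2=1, N3=1, N4=0, N5=1, N6=1, N7=0 [stuck-at-0].
So Y = 0. (Without the fault it would be 1.)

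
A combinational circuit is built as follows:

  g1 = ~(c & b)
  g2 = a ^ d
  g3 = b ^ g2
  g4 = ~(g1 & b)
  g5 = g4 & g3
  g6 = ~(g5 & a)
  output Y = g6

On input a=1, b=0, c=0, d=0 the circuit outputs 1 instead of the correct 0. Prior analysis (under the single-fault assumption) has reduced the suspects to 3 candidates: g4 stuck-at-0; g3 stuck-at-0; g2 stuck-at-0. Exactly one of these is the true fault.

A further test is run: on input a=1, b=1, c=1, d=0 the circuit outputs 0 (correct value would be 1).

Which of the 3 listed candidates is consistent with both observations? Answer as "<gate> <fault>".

g2 stuck-at-0

Evaluate each candidate on input a=1, b=1, c=1, d=0:
  g4 stuck-at-0: g1=0, g2=1, g3=0, g4=0 [stuck-at-0], g5=0, g6=1 → 1 — eliminated
  g3 stuck-at-0: g1=0, g2=1, g3=0 [stuck-at-0], g4=1, g5=0, g6=1 → 1 — eliminated
  g2 stuck-at-0: g1=0, g2=0 [stuck-at-0], g3=1, g4=1, g5=1, g6=0 → 0 — matches
Only g2 stuck-at-0 reproduces the observed 0.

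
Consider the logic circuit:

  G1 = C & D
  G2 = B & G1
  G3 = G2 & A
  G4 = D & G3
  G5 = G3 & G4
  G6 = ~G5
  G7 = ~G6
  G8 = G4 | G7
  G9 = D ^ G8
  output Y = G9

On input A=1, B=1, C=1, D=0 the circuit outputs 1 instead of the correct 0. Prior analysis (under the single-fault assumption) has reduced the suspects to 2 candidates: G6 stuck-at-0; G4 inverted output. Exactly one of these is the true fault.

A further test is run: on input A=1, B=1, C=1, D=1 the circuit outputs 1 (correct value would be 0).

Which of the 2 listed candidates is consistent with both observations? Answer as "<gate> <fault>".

Evaluate each candidate on input A=1, B=1, C=1, D=1:
  G6 stuck-at-0: G1=1, G2=1, G3=1, G4=1, G5=1, G6=0 [stuck-at-0], G7=1, G8=1, G9=0 → 0 — eliminated
  G4 inverted output: G1=1, G2=1, G3=1, G4=0 [inverted output], G5=0, G6=1, G7=0, G8=0, G9=1 → 1 — matches
Only G4 inverted output reproduces the observed 1.

G4 inverted output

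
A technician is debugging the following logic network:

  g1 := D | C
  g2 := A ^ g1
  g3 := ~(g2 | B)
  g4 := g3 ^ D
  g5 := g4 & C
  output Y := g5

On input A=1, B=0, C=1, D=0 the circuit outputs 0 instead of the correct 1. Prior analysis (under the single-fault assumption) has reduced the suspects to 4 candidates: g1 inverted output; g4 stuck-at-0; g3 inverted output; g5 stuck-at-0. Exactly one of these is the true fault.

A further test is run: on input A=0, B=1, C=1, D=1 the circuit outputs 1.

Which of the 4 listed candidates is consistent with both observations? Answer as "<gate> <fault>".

g1 inverted output

Evaluate each candidate on input A=0, B=1, C=1, D=1:
  g1 inverted output: g1=0 [inverted output], g2=0, g3=0, g4=1, g5=1 → 1 — matches
  g4 stuck-at-0: g1=1, g2=1, g3=0, g4=0 [stuck-at-0], g5=0 → 0 — eliminated
  g3 inverted output: g1=1, g2=1, g3=1 [inverted output], g4=0, g5=0 → 0 — eliminated
  g5 stuck-at-0: g1=1, g2=1, g3=0, g4=1, g5=0 [stuck-at-0] → 0 — eliminated
Only g1 inverted output reproduces the observed 1.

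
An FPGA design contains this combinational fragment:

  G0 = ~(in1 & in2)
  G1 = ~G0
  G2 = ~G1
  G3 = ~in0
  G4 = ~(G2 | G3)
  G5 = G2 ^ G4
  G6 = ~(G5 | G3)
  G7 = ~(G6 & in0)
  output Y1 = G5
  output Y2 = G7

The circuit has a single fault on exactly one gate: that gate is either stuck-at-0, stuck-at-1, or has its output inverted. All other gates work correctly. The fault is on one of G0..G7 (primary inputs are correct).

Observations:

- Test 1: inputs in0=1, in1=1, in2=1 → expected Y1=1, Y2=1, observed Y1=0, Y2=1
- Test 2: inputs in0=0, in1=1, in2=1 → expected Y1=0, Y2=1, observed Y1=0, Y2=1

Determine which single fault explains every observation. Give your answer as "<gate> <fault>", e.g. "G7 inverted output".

Fault-free values for test 1 (in0=1, in1=1, in2=1): G0=0, G1=1, G2=0, G3=0, G4=1, G5=1, G6=0, G7=1, giving Y1=1, Y2=1. Observed Y1=0, Y2=1.
Test 1: faults giving observed Y1=0, Y2=1 are {G3 stuck-at-1, G3 inverted output}.
Test 2 (in0=0, in1=1, in2=1): fault-free G0=0, G1=1, G2=0, G3=1, G4=0, G5=0, G6=0, G7=1 → Y1=0, Y2=1; observed Y1=0, Y2=1. Eliminates G3 inverted output.
Only G3 stuck-at-1 is consistent with every test.

G3 stuck-at-1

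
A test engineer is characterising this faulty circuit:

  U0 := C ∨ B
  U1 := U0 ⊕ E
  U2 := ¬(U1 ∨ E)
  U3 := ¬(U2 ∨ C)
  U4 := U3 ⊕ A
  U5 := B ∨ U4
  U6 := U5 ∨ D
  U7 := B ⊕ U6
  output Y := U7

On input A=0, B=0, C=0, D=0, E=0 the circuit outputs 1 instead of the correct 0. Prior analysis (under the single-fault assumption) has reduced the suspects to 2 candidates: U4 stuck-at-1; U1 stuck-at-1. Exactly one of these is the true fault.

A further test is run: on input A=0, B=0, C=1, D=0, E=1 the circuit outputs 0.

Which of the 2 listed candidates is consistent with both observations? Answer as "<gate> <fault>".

U1 stuck-at-1

Evaluate each candidate on input A=0, B=0, C=1, D=0, E=1:
  U4 stuck-at-1: U0=1, U1=0, U2=0, U3=0, U4=1 [stuck-at-1], U5=1, U6=1, U7=1 → 1 — eliminated
  U1 stuck-at-1: U0=1, U1=1 [stuck-at-1], U2=0, U3=0, U4=0, U5=0, U6=0, U7=0 → 0 — matches
Only U1 stuck-at-1 reproduces the observed 0.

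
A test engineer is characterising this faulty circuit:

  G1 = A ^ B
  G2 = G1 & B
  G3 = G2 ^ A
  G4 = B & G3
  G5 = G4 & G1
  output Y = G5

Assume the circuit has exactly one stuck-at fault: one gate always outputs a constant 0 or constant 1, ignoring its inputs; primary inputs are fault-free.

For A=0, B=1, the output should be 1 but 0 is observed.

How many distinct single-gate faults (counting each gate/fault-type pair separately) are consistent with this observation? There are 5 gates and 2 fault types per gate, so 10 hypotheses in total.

Fault-free: G1=1, G2=1, G3=1, G4=1, G5=1 → 1. Observed 0.
  G1 stuck-at-0: output 0 ✓
  G1 stuck-at-1: output 1 ✗
  G2 stuck-at-0: output 0 ✓
  G2 stuck-at-1: output 1 ✗
  G3 stuck-at-0: output 0 ✓
  G3 stuck-at-1: output 1 ✗
  G4 stuck-at-0: output 0 ✓
  G4 stuck-at-1: output 1 ✗
  G5 stuck-at-0: output 0 ✓
  G5 stuck-at-1: output 1 ✗
Consistent faults: {G1 stuck-at-0, G2 stuck-at-0, G3 stuck-at-0, G4 stuck-at-0, G5 stuck-at-0} — 5 in all.

5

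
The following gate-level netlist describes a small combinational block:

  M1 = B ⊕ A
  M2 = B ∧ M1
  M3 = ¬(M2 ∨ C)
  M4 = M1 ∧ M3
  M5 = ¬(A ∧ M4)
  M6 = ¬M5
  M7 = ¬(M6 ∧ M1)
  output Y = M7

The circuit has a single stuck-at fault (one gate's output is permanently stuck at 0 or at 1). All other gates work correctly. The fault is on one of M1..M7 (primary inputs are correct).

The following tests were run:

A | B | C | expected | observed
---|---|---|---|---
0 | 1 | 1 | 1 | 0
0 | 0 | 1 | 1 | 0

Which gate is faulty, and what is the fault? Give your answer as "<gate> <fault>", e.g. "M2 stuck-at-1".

M7 stuck-at-0

Fault-free values for test 1 (A=0, B=1, C=1): M1=1, M2=1, M3=0, M4=0, M5=1, M6=0, M7=1, giving Y=1. Observed 0.
Test 1: faults giving observed 0 are {M5 stuck-at-0, M6 stuck-at-1, M7 stuck-at-0}.
Test 2 (A=0, B=0, C=1): fault-free M1=0, M2=0, M3=0, M4=0, M5=1, M6=0, M7=1 → 1; observed 0. Eliminates M5 stuck-at-0, M6 stuck-at-1.
Only M7 stuck-at-0 is consistent with every test.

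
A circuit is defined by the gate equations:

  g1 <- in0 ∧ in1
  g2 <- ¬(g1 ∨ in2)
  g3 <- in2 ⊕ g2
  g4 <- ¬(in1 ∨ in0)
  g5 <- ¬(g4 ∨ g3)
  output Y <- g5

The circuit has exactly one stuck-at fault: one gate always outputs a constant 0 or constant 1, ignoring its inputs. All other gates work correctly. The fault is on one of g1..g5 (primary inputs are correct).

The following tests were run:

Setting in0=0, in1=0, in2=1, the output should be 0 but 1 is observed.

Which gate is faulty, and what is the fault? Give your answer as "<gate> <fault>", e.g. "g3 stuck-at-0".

Fault-free values for test 1 (in0=0, in1=0, in2=1): g1=0, g2=0, g3=1, g4=1, g5=0, giving Y=0. Observed 1.
Test 1: faults giving observed 1 are {g5 stuck-at-1}.
Only g5 stuck-at-1 is consistent with every test.

g5 stuck-at-1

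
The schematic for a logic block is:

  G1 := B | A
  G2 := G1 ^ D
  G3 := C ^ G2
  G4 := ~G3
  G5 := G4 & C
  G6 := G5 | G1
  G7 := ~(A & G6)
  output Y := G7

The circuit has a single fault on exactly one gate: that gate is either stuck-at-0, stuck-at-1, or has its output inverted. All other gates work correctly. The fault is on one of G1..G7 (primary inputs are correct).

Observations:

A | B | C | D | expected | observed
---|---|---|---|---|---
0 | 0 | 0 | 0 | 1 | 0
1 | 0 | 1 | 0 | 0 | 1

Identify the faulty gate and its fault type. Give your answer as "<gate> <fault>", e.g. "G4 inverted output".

Fault-free values for test 1 (A=0, B=0, C=0, D=0): G1=0, G2=0, G3=0, G4=1, G5=0, G6=0, G7=1, giving Y=1. Observed 0.
Test 1: faults giving observed 0 are {G7 stuck-at-0, G7 inverted output}.
Test 2 (A=1, B=0, C=1, D=0): fault-free G1=1, G2=1, G3=0, G4=1, G5=1, G6=1, G7=0 → 0; observed 1. Eliminates G7 stuck-at-0.
Only G7 inverted output is consistent with every test.

G7 inverted output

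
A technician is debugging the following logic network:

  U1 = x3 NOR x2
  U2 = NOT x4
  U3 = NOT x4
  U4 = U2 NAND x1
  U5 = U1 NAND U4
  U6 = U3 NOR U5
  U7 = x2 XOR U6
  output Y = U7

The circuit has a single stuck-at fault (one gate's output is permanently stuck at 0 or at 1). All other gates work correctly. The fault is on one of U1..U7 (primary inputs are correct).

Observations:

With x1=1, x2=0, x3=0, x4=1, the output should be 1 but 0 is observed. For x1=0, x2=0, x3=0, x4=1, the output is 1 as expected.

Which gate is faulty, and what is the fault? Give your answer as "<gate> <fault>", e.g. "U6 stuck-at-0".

U2 stuck-at-1

Fault-free values for test 1 (x1=1, x2=0, x3=0, x4=1): U1=1, U2=0, U3=0, U4=1, U5=0, U6=1, U7=1, giving Y=1. Observed 0.
Test 1: faults giving observed 0 are {U1 stuck-at-0, U2 stuck-at-1, U3 stuck-at-1, U4 stuck-at-0, U5 stuck-at-1, U6 stuck-at-0, U7 stuck-at-0}.
Test 2 (x1=0, x2=0, x3=0, x4=1): fault-free U1=1, U2=0, U3=0, U4=1, U5=0, U6=1, U7=1 → 1; observed 1. Eliminates U1 stuck-at-0, U3 stuck-at-1, U4 stuck-at-0, U5 stuck-at-1, U6 stuck-at-0, U7 stuck-at-0.
Only U2 stuck-at-1 is consistent with every test.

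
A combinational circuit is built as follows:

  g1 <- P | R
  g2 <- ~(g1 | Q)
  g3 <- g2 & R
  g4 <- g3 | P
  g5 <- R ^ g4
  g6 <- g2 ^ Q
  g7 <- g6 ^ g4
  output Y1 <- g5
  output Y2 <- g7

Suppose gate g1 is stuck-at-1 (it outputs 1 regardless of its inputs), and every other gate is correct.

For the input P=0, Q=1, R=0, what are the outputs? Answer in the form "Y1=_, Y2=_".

Propagate with g1 forced: g1=1 [stuck-at-1], g2=0, g3=0, g4=0, g5=0, g6=1, g7=1.
So the outputs are Y1=0, Y2=1. (Same as the fault-free value — the fault is masked on this input.)

Y1=0, Y2=1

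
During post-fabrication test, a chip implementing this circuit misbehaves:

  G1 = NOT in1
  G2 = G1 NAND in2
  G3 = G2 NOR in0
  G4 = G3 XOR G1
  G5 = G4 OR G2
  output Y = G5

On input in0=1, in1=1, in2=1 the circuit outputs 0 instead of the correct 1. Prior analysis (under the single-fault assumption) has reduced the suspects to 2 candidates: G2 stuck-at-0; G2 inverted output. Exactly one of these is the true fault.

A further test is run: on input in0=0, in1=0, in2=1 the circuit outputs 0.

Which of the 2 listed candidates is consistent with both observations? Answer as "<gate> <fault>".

G2 stuck-at-0

Evaluate each candidate on input in0=0, in1=0, in2=1:
  G2 stuck-at-0: G1=1, G2=0 [stuck-at-0], G3=1, G4=0, G5=0 → 0 — matches
  G2 inverted output: G1=1, G2=1 [inverted output], G3=0, G4=1, G5=1 → 1 — eliminated
Only G2 stuck-at-0 reproduces the observed 0.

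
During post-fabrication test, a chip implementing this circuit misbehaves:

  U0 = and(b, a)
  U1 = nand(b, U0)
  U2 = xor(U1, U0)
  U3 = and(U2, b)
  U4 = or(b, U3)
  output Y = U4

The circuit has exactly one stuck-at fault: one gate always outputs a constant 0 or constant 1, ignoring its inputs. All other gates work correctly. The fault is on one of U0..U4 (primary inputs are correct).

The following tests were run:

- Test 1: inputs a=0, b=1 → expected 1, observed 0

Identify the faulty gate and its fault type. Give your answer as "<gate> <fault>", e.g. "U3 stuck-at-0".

U4 stuck-at-0

Fault-free values for test 1 (a=0, b=1): U0=0, U1=1, U2=1, U3=1, U4=1, giving Y=1. Observed 0.
Test 1: faults giving observed 0 are {U4 stuck-at-0}.
Only U4 stuck-at-0 is consistent with every test.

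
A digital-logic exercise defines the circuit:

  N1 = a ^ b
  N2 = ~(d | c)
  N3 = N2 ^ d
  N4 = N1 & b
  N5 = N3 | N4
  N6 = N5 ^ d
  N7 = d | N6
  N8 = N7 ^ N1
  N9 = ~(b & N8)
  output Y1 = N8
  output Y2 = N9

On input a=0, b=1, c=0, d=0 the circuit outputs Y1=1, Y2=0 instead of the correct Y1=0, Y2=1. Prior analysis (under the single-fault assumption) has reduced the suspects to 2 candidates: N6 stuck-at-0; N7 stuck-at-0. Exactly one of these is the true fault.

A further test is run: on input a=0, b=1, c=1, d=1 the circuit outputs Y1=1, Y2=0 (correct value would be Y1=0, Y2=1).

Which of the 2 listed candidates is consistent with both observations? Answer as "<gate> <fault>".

Evaluate each candidate on input a=0, b=1, c=1, d=1:
  N6 stuck-at-0: N1=1, N2=0, N3=1, N4=1, N5=1, N6=0 [stuck-at-0], N7=1, N8=0, N9=1 → Y1=0, Y2=1 — eliminated
  N7 stuck-at-0: N1=1, N2=0, N3=1, N4=1, N5=1, N6=0, N7=0 [stuck-at-0], N8=1, N9=0 → Y1=1, Y2=0 — matches
Only N7 stuck-at-0 reproduces the observed Y1=1, Y2=0.

N7 stuck-at-0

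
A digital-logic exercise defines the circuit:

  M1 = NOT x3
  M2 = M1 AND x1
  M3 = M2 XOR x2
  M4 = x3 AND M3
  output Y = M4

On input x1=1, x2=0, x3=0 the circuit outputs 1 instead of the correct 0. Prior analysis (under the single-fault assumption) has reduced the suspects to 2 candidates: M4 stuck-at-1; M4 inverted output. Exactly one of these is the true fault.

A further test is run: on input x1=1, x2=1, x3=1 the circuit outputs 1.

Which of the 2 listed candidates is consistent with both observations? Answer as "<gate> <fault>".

M4 stuck-at-1

Evaluate each candidate on input x1=1, x2=1, x3=1:
  M4 stuck-at-1: M1=0, M2=0, M3=1, M4=1 [stuck-at-1] → 1 — matches
  M4 inverted output: M1=0, M2=0, M3=1, M4=0 [inverted output] → 0 — eliminated
Only M4 stuck-at-1 reproduces the observed 1.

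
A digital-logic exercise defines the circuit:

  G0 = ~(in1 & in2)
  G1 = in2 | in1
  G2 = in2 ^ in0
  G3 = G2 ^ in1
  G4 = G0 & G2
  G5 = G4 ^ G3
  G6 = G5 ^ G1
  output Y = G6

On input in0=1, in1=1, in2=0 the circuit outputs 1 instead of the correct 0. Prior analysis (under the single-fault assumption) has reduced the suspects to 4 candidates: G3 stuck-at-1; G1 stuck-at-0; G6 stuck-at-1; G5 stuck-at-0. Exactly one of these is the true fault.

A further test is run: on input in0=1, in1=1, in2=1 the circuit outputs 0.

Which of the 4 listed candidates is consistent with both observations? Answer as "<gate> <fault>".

G3 stuck-at-1

Evaluate each candidate on input in0=1, in1=1, in2=1:
  G3 stuck-at-1: G0=0, G1=1, G2=0, G3=1 [stuck-at-1], G4=0, G5=1, G6=0 → 0 — matches
  G1 stuck-at-0: G0=0, G1=0 [stuck-at-0], G2=0, G3=1, G4=0, G5=1, G6=1 → 1 — eliminated
  G6 stuck-at-1: G0=0, G1=1, G2=0, G3=1, G4=0, G5=1, G6=1 [stuck-at-1] → 1 — eliminated
  G5 stuck-at-0: G0=0, G1=1, G2=0, G3=1, G4=0, G5=0 [stuck-at-0], G6=1 → 1 — eliminated
Only G3 stuck-at-1 reproduces the observed 0.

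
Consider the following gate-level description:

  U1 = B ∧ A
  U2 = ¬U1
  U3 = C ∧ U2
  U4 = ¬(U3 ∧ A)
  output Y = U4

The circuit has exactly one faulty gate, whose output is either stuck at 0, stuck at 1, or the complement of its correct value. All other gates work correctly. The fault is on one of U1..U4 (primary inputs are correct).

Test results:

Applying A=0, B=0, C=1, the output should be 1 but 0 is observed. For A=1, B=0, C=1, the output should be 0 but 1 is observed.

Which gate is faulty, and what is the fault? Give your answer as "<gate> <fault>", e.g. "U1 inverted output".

Fault-free values for test 1 (A=0, B=0, C=1): U1=0, U2=1, U3=1, U4=1, giving Y=1. Observed 0.
Test 1: faults giving observed 0 are {U4 stuck-at-0, U4 inverted output}.
Test 2 (A=1, B=0, C=1): fault-free U1=0, U2=1, U3=1, U4=0 → 0; observed 1. Eliminates U4 stuck-at-0.
Only U4 inverted output is consistent with every test.

U4 inverted output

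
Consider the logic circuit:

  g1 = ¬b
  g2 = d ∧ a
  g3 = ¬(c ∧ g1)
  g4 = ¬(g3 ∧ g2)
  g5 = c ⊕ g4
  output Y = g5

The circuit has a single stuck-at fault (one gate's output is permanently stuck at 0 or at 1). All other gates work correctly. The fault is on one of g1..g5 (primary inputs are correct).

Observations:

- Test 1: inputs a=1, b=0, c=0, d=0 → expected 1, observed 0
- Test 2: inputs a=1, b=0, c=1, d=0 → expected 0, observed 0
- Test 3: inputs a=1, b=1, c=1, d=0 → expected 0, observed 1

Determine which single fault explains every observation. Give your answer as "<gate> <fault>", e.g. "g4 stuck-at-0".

Fault-free values for test 1 (a=1, b=0, c=0, d=0): g1=1, g2=0, g3=1, g4=1, g5=1, giving Y=1. Observed 0.
Test 1: faults giving observed 0 are {g2 stuck-at-1, g4 stuck-at-0, g5 stuck-at-0}.
Test 2 (a=1, b=0, c=1, d=0): fault-free g1=1, g2=0, g3=0, g4=1, g5=0 → 0; observed 0. Eliminates g4 stuck-at-0.
Test 3 (a=1, b=1, c=1, d=0): fault-free g1=0, g2=0, g3=1, g4=1, g5=0 → 0; observed 1. Eliminates g5 stuck-at-0.
Only g2 stuck-at-1 is consistent with every test.

g2 stuck-at-1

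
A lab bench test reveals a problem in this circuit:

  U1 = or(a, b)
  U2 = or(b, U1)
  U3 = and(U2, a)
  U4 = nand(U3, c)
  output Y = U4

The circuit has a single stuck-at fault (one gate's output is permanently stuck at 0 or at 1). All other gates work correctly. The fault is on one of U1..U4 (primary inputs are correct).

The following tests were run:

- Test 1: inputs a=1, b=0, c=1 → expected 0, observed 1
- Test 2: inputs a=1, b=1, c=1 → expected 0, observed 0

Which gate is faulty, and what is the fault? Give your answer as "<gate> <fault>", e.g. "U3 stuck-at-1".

U1 stuck-at-0

Fault-free values for test 1 (a=1, b=0, c=1): U1=1, U2=1, U3=1, U4=0, giving Y=0. Observed 1.
Test 1: faults giving observed 1 are {U1 stuck-at-0, U2 stuck-at-0, U3 stuck-at-0, U4 stuck-at-1}.
Test 2 (a=1, b=1, c=1): fault-free U1=1, U2=1, U3=1, U4=0 → 0; observed 0. Eliminates U2 stuck-at-0, U3 stuck-at-0, U4 stuck-at-1.
Only U1 stuck-at-0 is consistent with every test.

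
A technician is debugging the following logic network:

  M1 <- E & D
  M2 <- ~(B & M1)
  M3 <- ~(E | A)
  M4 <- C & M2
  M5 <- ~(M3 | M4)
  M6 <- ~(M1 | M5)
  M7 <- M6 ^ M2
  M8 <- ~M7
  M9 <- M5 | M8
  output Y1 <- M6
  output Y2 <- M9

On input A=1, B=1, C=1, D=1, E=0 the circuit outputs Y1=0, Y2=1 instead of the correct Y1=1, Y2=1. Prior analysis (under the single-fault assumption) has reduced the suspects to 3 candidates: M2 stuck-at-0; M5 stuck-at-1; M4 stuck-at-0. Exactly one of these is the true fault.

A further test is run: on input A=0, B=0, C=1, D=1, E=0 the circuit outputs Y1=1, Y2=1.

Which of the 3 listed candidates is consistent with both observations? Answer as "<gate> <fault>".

Evaluate each candidate on input A=0, B=0, C=1, D=1, E=0:
  M2 stuck-at-0: M1=0, M2=0 [stuck-at-0], M3=1, M4=0, M5=0, M6=1, M7=1, M8=0, M9=0 → Y1=1, Y2=0 — eliminated
  M5 stuck-at-1: M1=0, M2=1, M3=1, M4=1, M5=1 [stuck-at-1], M6=0, M7=1, M8=0, M9=1 → Y1=0, Y2=1 — eliminated
  M4 stuck-at-0: M1=0, M2=1, M3=1, M4=0 [stuck-at-0], M5=0, M6=1, M7=0, M8=1, M9=1 → Y1=1, Y2=1 — matches
Only M4 stuck-at-0 reproduces the observed Y1=1, Y2=1.

M4 stuck-at-0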